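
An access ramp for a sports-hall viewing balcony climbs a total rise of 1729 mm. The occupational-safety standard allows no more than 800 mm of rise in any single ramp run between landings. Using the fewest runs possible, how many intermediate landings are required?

1729 / 800 = 2.161 → round up to 3 ramp runs.
3 runs are separated by 2 intermediate landings.

2 intermediate landings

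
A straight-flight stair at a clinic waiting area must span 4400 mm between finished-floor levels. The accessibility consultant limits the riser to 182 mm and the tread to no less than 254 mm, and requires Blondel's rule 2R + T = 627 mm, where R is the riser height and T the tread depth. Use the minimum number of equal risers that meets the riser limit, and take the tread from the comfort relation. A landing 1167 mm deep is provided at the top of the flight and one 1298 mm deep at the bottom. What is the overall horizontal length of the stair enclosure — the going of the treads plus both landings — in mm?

9065 mm

⌈4400/182⌉ = 25 risers.
Each riser is 4400/25 = 176 mm (≤ 182 mm).
T = 627 − 2·176 = 275 mm, which satisfies the 254 mm minimum.
25 risers give 24 treads; going = 24 × 275 = 6600 mm.
Enclosure = 6600 + 1167 + 1298 = 9065 mm.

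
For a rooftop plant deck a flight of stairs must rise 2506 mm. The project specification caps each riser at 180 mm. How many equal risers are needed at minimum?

At most 180 each: 2506/180 = 13.92, giving 14 risers.

14 risers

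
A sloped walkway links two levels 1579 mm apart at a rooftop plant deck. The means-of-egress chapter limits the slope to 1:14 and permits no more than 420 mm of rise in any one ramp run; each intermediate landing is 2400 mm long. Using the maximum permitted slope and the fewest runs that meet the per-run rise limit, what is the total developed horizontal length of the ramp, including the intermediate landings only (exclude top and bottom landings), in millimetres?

⌈1579/420⌉ = 4 ramp runs. That means 3 intermediate landings.
Ramp run (horizontal) at 1:14: 1579 × 14 = 22106 mm.
3 intermediate landings contribute 3 × 2400 = 7200 mm.
Developed length = 22106 + 7200 = 29306 mm.

29306 mm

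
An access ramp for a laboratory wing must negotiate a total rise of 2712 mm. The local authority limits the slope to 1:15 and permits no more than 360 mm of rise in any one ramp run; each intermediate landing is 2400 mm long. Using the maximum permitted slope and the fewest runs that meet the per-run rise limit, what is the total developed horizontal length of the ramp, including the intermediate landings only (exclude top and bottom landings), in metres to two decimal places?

57.48 m

⌈2712/360⌉ = 8 ramp runs. That means 7 intermediate landings.
Ramp run (horizontal) at 1:15: 2712 × 15 = 40680 mm.
7 intermediate landings contribute 7 × 2400 = 16800 mm.
Developed length = 40680 + 16800 = 57480 mm.
= 57.48 m.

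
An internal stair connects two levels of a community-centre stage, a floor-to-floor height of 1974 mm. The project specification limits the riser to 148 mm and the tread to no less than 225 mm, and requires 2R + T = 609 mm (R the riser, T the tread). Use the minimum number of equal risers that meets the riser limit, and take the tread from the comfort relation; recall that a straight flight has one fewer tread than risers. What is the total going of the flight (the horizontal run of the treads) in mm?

4251 mm

1974 / 148 = 13.34, so 14 risers are needed.
R = 1974 ÷ 14 = 141 mm.
From 2R + T = 609: T = 609 − 282 = 327 mm.
14 risers give 13 treads; going = 13 × 327 = 4251 mm.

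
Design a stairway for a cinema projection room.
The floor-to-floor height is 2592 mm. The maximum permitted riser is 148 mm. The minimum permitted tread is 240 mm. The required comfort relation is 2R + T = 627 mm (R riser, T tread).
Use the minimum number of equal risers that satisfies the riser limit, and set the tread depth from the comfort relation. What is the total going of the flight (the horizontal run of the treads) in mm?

⌈2592/148⌉ = 18 risers.
Riser R = 2592 / 18 = 144 mm, within the 148 mm limit.
T = 627 − 2·144 = 339 mm, which satisfies the 240 mm minimum.
Going = (18 − 1) × 339 = 5763 mm.

5763 mm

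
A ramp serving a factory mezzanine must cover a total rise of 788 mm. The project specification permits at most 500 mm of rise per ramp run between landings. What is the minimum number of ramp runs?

2 runs

788 / 500 = 1.576 → round up to 2 ramp runs.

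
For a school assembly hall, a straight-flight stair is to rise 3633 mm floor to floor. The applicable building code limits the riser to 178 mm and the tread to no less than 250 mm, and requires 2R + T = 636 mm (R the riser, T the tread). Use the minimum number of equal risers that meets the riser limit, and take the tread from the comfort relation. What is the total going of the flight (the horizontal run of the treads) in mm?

5800 mm

At most 178 each: 3633/178 = 20.41, giving 21 risers.
Each riser is 3633/21 = 173 mm (≤ 178 mm).
T = 636 − 2·173 = 290 mm, which satisfies the 250 mm minimum.
21 risers give 20 treads; going = 20 × 290 = 5800 mm.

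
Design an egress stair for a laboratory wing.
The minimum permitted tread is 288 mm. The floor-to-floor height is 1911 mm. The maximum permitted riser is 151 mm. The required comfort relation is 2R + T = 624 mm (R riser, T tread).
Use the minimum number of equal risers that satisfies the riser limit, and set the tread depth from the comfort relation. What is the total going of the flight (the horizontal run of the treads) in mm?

1911 / 151 = 12.66, so 13 risers are needed.
Each riser is 1911/13 = 147 mm (≤ 151 mm).
From 2R + T = 624: T = 624 − 294 = 330 mm.
Treads = 13 − 1 = 12; going = 12 × 330 = 3960 mm.

3960 mm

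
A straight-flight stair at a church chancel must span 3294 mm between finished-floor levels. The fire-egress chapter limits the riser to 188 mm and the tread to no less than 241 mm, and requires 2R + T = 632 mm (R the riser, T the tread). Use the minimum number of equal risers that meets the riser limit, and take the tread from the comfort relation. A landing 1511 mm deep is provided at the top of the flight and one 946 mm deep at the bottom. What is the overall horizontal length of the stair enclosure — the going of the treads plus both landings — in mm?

3294 / 188 = 17.521 → round up to 18 risers.
Riser R = 3294 / 18 = 183 mm, within the 188 mm limit.
T = 632 − 2·183 = 266 mm, which satisfies the 241 mm minimum.
Treads = 18 − 1 = 17; going = 17 × 266 = 4522 mm.
Add landings: 4522 + 1511 + 946 = 6979 mm.

6979 mm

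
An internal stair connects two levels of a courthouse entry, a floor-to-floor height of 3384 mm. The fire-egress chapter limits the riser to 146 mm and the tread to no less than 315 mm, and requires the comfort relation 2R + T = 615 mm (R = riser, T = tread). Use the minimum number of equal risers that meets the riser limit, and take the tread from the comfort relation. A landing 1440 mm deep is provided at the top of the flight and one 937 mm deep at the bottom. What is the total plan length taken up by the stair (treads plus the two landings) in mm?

10036 mm

At most 146 each: 3384/146 = 23.18, giving 24 risers.
R = 3384 ÷ 24 = 141 mm.
T = 615 − 2·141 = 333 mm, which satisfies the 315 mm minimum.
24 risers give 23 treads; going = 23 × 333 = 7659 mm.
Enclosure = 7659 + 1440 + 937 = 10036 mm.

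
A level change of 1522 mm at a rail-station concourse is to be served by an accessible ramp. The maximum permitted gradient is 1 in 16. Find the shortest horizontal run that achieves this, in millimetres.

24352 mm

At 1:16 the run is 16 × 1522 = 24352 mm.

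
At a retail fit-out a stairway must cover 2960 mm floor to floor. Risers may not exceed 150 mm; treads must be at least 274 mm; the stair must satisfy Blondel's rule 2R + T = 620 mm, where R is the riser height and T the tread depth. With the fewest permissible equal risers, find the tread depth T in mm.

324 mm

⌈2960/150⌉ = 20 risers.
Each riser is 2960/20 = 148 mm (≤ 150 mm).
From 2R + T = 620: T = 620 − 296 = 324 mm.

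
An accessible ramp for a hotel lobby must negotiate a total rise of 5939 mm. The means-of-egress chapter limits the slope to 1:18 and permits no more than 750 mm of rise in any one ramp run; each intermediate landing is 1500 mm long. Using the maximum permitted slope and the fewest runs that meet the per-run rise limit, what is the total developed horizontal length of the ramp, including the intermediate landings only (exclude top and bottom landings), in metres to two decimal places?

At most 750 each: 5939/750 = 7.92, giving 8 ramp runs. That means 7 intermediate landings.
Ramp run (horizontal) at 1:18: 5939 × 18 = 106902 mm.
Intermediate landings: 7 × 1500 = 10500 mm.
Total developed length = 106902 + 10500 = 117402 mm.
= 117.40 m.

117.40 m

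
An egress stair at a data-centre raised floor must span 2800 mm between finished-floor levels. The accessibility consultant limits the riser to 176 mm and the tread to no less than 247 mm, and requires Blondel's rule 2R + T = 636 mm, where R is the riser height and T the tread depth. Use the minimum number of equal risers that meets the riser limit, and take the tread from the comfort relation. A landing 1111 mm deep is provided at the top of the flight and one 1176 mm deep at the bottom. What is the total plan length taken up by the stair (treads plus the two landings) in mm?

6577 mm

⌈2800/176⌉ = 16 risers.
Riser R = 2800 / 16 = 175 mm, within the 176 mm limit.
From 2R + T = 636: T = 636 − 350 = 286 mm.
Going = (16 − 1) × 286 = 4290 mm.
Add landings: 4290 + 1111 + 1176 = 6577 mm.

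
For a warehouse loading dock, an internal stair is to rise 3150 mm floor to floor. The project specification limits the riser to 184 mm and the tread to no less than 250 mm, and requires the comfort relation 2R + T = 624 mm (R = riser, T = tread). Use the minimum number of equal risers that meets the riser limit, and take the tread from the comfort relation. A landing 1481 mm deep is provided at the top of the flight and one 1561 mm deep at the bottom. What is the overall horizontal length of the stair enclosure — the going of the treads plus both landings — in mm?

7700 mm

3150 / 184 = 17.12, so 18 risers are needed.
Each riser is 3150/18 = 175 mm (≤ 184 mm).
Tread T = 624 − 2 × 175 = 274 mm (≥ 250 mm).
Going = (18 − 1) × 274 = 4658 mm.
Add landings: 4658 + 1481 + 1561 = 7700 mm.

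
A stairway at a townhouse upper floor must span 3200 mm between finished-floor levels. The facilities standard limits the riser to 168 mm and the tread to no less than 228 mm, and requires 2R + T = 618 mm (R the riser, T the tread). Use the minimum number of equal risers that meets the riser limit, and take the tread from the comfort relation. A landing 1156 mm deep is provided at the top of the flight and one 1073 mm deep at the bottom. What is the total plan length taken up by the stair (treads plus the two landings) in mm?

3200 / 168 = 19.048 → round up to 20 risers.
R = 3200 ÷ 20 = 160 mm.
Tread T = 618 − 2 × 160 = 298 mm (≥ 228 mm).
20 risers give 19 treads; going = 19 × 298 = 5662 mm.
Add landings: 5662 + 1156 + 1073 = 7891 mm.

7891 mm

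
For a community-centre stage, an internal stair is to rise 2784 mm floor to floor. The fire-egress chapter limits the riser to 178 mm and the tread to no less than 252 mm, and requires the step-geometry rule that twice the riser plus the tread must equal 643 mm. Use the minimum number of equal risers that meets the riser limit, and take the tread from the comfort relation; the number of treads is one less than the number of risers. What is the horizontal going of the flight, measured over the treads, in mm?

4425 mm

At most 178 each: 2784/178 = 15.64, giving 16 risers.
R = 2784 ÷ 16 = 174 mm.
From 2R + T = 643: T = 643 − 348 = 295 mm.
16 risers give 15 treads; going = 15 × 295 = 4425 mm.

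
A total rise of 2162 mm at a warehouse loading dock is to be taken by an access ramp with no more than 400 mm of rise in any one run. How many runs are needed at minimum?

2162 / 400 = 5.41, so 6 ramp runs are needed.

6 runs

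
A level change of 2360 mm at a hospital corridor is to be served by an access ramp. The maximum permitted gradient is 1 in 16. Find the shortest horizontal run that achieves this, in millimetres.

Run = rise × 16 = 2360 × 16 = 37760 mm.

37760 mm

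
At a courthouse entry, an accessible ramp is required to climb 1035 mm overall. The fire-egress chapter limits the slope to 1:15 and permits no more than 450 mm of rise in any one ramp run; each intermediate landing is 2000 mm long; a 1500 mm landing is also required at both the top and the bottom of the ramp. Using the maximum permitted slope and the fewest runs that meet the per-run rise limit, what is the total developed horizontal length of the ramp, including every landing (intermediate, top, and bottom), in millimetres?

22525 mm

1035 / 450 = 2.300 → round up to 3 ramp runs. That means 2 intermediate landings.
Horizontal run for 1035 mm of rise at 1:15 is 1035 × 15 = 15525 mm.
Intermediate landings: 2 × 2000 = 4000 mm.
Top and bottom landings: 2 × 1500 = 3000 mm.
Total = 15525 + 4000 + 3000 = 22525 mm.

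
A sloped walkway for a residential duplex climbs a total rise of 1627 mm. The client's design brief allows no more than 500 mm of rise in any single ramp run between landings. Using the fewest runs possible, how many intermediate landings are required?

3 intermediate landings

At most 500 each: 1627/500 = 3.25, giving 4 ramp runs.
4 runs are separated by 3 intermediate landings.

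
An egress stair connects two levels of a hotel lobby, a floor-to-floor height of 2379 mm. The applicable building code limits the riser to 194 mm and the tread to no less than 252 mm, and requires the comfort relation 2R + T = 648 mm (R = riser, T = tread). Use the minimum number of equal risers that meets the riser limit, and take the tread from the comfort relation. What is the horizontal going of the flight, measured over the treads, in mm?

3384 mm

2379 / 194 = 12.26, so 13 risers are needed.
R = 2379 ÷ 13 = 183 mm.
Tread T = 648 − 2 × 183 = 282 mm (≥ 252 mm).
Treads = 13 − 1 = 12; going = 12 × 282 = 3384 mm.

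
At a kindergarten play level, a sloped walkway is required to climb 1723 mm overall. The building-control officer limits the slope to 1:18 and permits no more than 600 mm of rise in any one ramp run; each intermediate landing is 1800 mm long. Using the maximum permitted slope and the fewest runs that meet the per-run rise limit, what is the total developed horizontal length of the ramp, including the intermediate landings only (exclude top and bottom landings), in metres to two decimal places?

34.61 m

1723 / 600 = 2.872 → round up to 3 ramp runs. That means 2 intermediate landings.
Horizontal run for 1723 mm of rise at 1:18 is 1723 × 18 = 31014 mm.
Intermediate landings: 2 × 1800 = 3600 mm.
Developed length = 31014 + 3600 = 34614 mm.
= 34.61 m.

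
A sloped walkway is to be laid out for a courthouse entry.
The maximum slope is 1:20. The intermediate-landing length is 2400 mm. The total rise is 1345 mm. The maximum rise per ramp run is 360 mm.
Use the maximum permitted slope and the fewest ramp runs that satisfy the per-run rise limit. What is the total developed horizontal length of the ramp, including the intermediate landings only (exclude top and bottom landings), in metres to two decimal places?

At most 360 each: 1345/360 = 3.74, giving 4 ramp runs. That means 3 intermediate landings.
Horizontal run for 1345 mm of rise at 1:20 is 1345 × 20 = 26900 mm.
3 intermediate landings contribute 3 × 2400 = 7200 mm.
Total developed length = 26900 + 7200 = 34100 mm.
= 34.10 m.

34.10 m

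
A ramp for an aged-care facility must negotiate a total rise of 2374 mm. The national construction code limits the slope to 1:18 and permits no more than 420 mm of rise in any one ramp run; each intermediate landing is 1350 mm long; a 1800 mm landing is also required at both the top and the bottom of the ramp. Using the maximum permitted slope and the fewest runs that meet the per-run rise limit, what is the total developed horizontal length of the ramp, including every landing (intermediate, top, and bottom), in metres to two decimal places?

⌈2374/420⌉ = 6 ramp runs. That means 5 intermediate landings.
Ramp run (horizontal) at 1:18: 2374 × 18 = 42732 mm.
5 intermediate landings contribute 5 × 1350 = 6750 mm.
Top and bottom landings: 2 × 1800 = 3600 mm.
Total = 42732 + 6750 + 3600 = 53082 mm.
= 53.08 m.

53.08 m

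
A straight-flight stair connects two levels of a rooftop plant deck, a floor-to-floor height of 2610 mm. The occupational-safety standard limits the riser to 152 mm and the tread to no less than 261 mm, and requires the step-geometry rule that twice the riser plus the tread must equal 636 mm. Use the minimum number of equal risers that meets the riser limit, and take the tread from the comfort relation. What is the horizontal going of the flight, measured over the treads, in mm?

5882 mm

2610 / 152 = 17.17, so 18 risers are needed.
Riser R = 2610 / 18 = 145 mm, within the 152 mm limit.
Tread T = 636 − 2 × 145 = 346 mm (≥ 261 mm).
Going = (18 − 1) × 346 = 5882 mm.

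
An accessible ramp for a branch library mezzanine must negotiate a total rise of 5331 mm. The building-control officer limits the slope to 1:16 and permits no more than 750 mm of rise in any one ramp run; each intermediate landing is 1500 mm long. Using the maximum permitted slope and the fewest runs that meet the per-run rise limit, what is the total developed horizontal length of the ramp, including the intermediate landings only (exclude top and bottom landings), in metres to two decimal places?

95.80 m

5331 / 750 = 7.108 → round up to 8 ramp runs. That means 7 intermediate landings.
Horizontal run for 5331 mm of rise at 1:16 is 5331 × 16 = 85296 mm.
Intermediate landings: 7 × 1500 = 10500 mm.
Total developed length = 85296 + 10500 = 95796 mm.
= 95.80 m.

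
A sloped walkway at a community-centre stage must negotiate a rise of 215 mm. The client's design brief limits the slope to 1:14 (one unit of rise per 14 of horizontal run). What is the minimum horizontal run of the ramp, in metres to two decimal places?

3.01 m

Run = rise × 14 = 215 × 14 = 3010 mm.
3010 mm = 3.01 m.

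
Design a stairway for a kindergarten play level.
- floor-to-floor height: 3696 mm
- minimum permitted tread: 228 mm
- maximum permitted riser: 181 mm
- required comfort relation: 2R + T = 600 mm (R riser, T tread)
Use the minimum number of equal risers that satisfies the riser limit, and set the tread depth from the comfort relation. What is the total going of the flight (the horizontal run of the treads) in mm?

3696 / 181 = 20.420 → round up to 21 risers.
R = 3696 ÷ 21 = 176 mm.
From 2R + T = 600: T = 600 − 352 = 248 mm.
Treads = 21 − 1 = 20; going = 20 × 248 = 4960 mm.

4960 mm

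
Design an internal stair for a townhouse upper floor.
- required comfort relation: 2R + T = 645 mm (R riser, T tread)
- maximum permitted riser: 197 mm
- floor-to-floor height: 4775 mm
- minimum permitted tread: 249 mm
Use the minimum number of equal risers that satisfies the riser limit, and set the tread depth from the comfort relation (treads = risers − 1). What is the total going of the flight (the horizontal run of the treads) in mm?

6312 mm

At most 197 each: 4775/197 = 24.24, giving 25 risers.
R = 4775 ÷ 25 = 191 mm.
From 2R + T = 645: T = 645 − 382 = 263 mm.
25 risers give 24 treads; going = 24 × 263 = 6312 mm.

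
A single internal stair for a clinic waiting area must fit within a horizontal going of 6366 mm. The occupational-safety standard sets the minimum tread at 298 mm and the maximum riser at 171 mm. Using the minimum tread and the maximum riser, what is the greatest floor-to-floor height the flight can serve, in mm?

6366 / 298 = 21.36, so 21 treads fit.
Risers = treads + 1 = 22.
Maximum height = 22 × 171 = 3762 mm.

3762 mm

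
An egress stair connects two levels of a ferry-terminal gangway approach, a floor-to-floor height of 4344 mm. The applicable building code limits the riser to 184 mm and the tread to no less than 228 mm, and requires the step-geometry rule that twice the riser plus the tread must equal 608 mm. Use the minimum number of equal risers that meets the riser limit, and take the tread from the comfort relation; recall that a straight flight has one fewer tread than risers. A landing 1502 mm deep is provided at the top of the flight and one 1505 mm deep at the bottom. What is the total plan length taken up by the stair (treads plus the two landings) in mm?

8665 mm

At most 184 each: 4344/184 = 23.61, giving 24 risers.
Each riser is 4344/24 = 181 mm (≤ 184 mm).
Tread T = 608 − 2 × 181 = 246 mm (≥ 228 mm).
Treads = 24 − 1 = 23; going = 23 × 246 = 5658 mm.
Enclosure = 5658 + 1502 + 1505 = 8665 mm.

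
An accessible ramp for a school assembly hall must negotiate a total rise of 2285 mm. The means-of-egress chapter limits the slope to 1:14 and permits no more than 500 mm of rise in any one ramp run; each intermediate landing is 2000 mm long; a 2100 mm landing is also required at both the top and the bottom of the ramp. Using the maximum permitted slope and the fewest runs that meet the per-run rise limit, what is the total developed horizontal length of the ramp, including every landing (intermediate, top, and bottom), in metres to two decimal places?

44.19 m

At most 500 each: 2285/500 = 4.57, giving 5 ramp runs. That means 4 intermediate landings.
Ramp run (horizontal) at 1:14: 2285 × 14 = 31990 mm.
4 intermediate landings contribute 4 × 2000 = 8000 mm.
Top and bottom landings: 2 × 2100 = 4200 mm.
Total = 31990 + 8000 + 4200 = 44190 mm.
= 44.19 m.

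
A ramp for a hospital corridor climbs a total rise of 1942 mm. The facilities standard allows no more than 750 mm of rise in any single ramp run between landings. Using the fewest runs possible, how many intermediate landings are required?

⌈1942/750⌉ = 3 ramp runs.
3 runs are separated by 2 intermediate landings.

2 intermediate landings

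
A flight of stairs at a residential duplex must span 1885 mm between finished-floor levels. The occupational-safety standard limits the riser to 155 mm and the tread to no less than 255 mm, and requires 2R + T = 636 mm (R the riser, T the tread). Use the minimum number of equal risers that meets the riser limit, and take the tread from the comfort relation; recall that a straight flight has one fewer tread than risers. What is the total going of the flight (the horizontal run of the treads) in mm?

⌈1885/155⌉ = 13 risers.
Riser R = 1885 / 13 = 145 mm, within the 155 mm limit.
From 2R + T = 636: T = 636 − 290 = 346 mm.
Treads = 13 − 1 = 12; going = 12 × 346 = 4152 mm.

4152 mm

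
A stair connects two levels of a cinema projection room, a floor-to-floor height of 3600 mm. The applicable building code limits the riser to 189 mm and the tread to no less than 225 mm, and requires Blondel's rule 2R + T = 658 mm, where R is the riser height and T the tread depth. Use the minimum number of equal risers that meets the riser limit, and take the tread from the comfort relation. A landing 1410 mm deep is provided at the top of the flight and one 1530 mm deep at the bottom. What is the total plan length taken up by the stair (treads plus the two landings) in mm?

⌈3600/189⌉ = 20 risers.
Riser R = 3600 / 20 = 180 mm, within the 189 mm limit.
From 2R + T = 658: T = 658 − 360 = 298 mm.
Going = (20 − 1) × 298 = 5662 mm.
Enclosure = 5662 + 1410 + 1530 = 8602 mm.

8602 mm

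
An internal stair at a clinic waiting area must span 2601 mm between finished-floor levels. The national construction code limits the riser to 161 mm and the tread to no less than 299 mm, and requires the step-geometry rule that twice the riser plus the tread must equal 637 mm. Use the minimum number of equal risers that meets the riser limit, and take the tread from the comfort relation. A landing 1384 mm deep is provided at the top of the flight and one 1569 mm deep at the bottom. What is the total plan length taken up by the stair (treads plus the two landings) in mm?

8249 mm

⌈2601/161⌉ = 17 risers.
R = 2601 ÷ 17 = 153 mm.
T = 637 − 2·153 = 331 mm, which satisfies the 299 mm minimum.
Treads = 17 − 1 = 16; going = 16 × 331 = 5296 mm.
Add landings: 5296 + 1384 + 1569 = 8249 mm.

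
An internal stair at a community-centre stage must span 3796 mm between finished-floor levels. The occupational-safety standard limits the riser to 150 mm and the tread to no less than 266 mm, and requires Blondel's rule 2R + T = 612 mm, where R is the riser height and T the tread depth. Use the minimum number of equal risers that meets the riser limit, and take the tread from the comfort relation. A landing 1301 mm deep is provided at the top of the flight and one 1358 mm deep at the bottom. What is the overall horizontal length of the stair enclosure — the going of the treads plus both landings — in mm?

⌈3796/150⌉ = 26 risers.
Each riser is 3796/26 = 146 mm (≤ 150 mm).
T = 612 − 2·146 = 320 mm, which satisfies the 266 mm minimum.
26 risers give 25 treads; going = 25 × 320 = 8000 mm.
Add landings: 8000 + 1301 + 1358 = 10659 mm.

10659 mm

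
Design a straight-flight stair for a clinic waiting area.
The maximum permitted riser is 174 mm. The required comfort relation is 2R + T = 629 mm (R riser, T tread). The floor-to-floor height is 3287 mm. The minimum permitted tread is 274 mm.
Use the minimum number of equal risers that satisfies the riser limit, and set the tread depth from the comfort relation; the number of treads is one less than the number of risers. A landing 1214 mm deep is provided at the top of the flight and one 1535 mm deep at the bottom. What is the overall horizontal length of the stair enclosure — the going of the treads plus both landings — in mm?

7843 mm

3287 / 174 = 18.89, so 19 risers are needed.
Riser R = 3287 / 19 = 173 mm, within the 174 mm limit.
T = 629 − 2·173 = 283 mm, which satisfies the 274 mm minimum.
Treads = 19 − 1 = 18; going = 18 × 283 = 5094 mm.
Enclosure = 5094 + 1214 + 1535 = 7843 mm.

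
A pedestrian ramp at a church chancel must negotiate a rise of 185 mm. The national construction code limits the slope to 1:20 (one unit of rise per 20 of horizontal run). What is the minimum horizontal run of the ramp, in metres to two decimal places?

3.70 m

Run = rise × 20 = 185 × 20 = 3700 mm.
3700 mm = 3.70 m.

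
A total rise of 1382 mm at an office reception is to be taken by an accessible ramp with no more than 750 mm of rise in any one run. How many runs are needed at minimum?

1382 / 750 = 1.843 → round up to 2 ramp runs.

2 runs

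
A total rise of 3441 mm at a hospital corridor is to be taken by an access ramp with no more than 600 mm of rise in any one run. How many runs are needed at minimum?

3441 / 600 = 5.735 → round up to 6 ramp runs.

6 runs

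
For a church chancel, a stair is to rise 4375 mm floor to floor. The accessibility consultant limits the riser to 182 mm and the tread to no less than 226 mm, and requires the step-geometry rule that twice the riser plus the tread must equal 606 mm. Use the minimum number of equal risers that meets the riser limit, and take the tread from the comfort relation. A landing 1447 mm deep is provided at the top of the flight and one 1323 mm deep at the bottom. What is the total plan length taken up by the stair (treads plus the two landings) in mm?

⌈4375/182⌉ = 25 risers.
Riser R = 4375 / 25 = 175 mm, within the 182 mm limit.
Tread T = 606 − 2 × 175 = 256 mm (≥ 226 mm).
Going = (25 − 1) × 256 = 6144 mm.
Enclosure = 6144 + 1447 + 1323 = 8914 mm.

8914 mm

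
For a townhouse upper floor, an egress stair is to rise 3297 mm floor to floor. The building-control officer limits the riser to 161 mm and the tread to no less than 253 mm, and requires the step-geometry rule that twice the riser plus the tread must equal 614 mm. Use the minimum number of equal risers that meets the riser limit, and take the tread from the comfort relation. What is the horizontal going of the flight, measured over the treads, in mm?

6000 mm

At most 161 each: 3297/161 = 20.48, giving 21 risers.
R = 3297 ÷ 21 = 157 mm.
From 2R + T = 614: T = 614 − 314 = 300 mm.
21 risers give 20 treads; going = 20 × 300 = 6000 mm.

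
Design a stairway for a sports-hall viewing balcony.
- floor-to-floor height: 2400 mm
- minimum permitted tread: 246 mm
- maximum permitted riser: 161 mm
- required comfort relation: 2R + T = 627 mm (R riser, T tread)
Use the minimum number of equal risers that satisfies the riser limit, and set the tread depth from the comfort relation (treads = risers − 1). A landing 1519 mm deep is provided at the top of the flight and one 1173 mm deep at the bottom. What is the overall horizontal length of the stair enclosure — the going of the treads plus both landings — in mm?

2400 / 161 = 14.907 → round up to 15 risers.
Each riser is 2400/15 = 160 mm (≤ 161 mm).
Tread T = 627 − 2 × 160 = 307 mm (≥ 246 mm).
15 risers give 14 treads; going = 14 × 307 = 4298 mm.
Enclosure = 4298 + 1519 + 1173 = 6990 mm.

6990 mm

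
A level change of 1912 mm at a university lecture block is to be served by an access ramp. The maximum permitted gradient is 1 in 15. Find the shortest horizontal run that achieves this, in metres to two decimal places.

At 1:15 the run is 15 × 1912 = 28680 mm.
28680 mm = 28.68 m.

28.68 m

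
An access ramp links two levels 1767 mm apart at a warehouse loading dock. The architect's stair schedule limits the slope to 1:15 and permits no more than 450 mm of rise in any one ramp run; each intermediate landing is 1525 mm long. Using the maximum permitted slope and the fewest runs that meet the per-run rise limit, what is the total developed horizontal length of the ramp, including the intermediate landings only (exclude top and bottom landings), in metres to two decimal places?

31.08 m

1767 / 450 = 3.927 → round up to 4 ramp runs. That means 3 intermediate landings.
Ramp run (horizontal) at 1:15: 1767 × 15 = 26505 mm.
3 intermediate landings contribute 3 × 1525 = 4575 mm.
Total developed length = 26505 + 4575 = 31080 mm.
= 31.08 m.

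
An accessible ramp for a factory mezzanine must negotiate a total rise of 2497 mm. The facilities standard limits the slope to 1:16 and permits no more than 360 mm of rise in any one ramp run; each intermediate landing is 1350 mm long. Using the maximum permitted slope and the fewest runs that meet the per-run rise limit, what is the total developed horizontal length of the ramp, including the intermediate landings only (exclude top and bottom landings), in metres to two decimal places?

At most 360 each: 2497/360 = 6.94, giving 7 ramp runs. That means 6 intermediate landings.
Ramp run (horizontal) at 1:16: 2497 × 16 = 39952 mm.
6 intermediate landings contribute 6 × 1350 = 8100 mm.
Total developed length = 39952 + 8100 = 48052 mm.
= 48.05 m.

48.05 m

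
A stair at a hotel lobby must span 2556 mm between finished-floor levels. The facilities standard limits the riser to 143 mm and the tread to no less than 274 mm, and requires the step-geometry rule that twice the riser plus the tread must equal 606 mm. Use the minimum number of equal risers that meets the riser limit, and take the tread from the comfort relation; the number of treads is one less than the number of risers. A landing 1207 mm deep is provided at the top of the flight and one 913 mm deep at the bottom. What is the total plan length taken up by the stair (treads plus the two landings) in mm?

7594 mm

2556 / 143 = 17.87, so 18 risers are needed.
Riser R = 2556 / 18 = 142 mm, within the 143 mm limit.
Tread T = 606 − 2 × 142 = 322 mm (≥ 274 mm).
Going = (18 − 1) × 322 = 5474 mm.
Enclosure = 5474 + 1207 + 913 = 7594 mm.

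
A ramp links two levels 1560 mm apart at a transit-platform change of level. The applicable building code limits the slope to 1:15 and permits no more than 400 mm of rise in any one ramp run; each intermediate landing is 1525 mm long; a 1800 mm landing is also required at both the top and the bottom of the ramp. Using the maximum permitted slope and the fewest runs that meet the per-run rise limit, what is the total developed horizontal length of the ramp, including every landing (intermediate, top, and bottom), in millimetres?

31575 mm

At most 400 each: 1560/400 = 3.90, giving 4 ramp runs. That means 3 intermediate landings.
Horizontal run for 1560 mm of rise at 1:15 is 1560 × 15 = 23400 mm.
Intermediate landings: 3 × 1525 = 4575 mm.
Top and bottom landings: 2 × 1800 = 3600 mm.
Total = 23400 + 4575 + 3600 = 31575 mm.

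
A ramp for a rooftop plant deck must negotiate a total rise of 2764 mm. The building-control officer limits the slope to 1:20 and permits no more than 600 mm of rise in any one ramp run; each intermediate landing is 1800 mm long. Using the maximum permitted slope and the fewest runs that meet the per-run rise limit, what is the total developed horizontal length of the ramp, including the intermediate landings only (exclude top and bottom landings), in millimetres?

62480 mm

2764 / 600 = 4.607 → round up to 5 ramp runs. That means 4 intermediate landings.
Horizontal run for 2764 mm of rise at 1:20 is 2764 × 20 = 55280 mm.
4 intermediate landings contribute 4 × 1800 = 7200 mm.
Developed length = 55280 + 7200 = 62480 mm.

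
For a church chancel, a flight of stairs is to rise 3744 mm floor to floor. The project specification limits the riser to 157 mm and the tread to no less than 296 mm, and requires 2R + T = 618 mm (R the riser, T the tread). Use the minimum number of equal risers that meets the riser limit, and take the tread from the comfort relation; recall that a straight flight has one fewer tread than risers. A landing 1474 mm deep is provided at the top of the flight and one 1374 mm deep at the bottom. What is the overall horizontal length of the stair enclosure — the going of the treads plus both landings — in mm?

9886 mm

⌈3744/157⌉ = 24 risers.
R = 3744 ÷ 24 = 156 mm.
T = 618 − 2·156 = 306 mm, which satisfies the 296 mm minimum.
Treads = 24 − 1 = 23; going = 23 × 306 = 7038 mm.
Add landings: 7038 + 1474 + 1374 = 9886 mm.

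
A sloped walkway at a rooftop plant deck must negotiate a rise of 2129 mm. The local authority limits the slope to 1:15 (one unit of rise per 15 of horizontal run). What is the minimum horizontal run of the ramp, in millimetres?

Run = rise × 15 = 2129 × 15 = 31935 mm.

31935 mm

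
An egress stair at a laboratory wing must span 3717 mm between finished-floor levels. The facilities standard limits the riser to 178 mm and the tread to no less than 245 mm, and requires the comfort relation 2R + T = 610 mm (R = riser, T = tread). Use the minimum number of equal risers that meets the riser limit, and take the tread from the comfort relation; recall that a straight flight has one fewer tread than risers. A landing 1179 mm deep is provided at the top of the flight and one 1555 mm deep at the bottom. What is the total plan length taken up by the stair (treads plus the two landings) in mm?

⌈3717/178⌉ = 21 risers.
Riser R = 3717 / 21 = 177 mm, within the 178 mm limit.
T = 610 − 2·177 = 256 mm, which satisfies the 245 mm minimum.
Treads = 21 − 1 = 20; going = 20 × 256 = 5120 mm.
Enclosure = 5120 + 1179 + 1555 = 7854 mm.

7854 mm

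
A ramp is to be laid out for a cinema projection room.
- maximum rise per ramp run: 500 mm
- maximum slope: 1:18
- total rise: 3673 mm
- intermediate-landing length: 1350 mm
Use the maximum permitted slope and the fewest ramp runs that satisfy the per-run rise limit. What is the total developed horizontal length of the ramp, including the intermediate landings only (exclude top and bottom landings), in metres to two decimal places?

At most 500 each: 3673/500 = 7.35, giving 8 ramp runs. That means 7 intermediate landings.
Ramp run (horizontal) at 1:18: 3673 × 18 = 66114 mm.
Intermediate landings: 7 × 1350 = 9450 mm.
Total developed length = 66114 + 9450 = 75564 mm.
= 75.56 m.

75.56 m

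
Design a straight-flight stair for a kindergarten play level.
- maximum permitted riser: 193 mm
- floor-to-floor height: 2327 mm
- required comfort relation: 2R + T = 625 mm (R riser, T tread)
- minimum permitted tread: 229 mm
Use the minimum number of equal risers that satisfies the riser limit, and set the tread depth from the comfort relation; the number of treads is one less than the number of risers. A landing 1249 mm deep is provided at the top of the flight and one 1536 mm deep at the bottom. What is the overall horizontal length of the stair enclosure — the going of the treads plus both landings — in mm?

2327 / 193 = 12.057 → round up to 13 risers.
R = 2327 ÷ 13 = 179 mm.
From 2R + T = 625: T = 625 − 358 = 267 mm.
Going = (13 − 1) × 267 = 3204 mm.
Enclosure = 3204 + 1249 + 1536 = 5989 mm.

5989 mm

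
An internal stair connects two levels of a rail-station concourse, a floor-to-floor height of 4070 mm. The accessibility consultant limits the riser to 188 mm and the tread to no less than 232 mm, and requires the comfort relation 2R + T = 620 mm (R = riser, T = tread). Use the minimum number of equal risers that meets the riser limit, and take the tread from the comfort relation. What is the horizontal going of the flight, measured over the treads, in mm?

4070 / 188 = 21.649 → round up to 22 risers.
Riser R = 4070 / 22 = 185 mm, within the 188 mm limit.
From 2R + T = 620: T = 620 − 370 = 250 mm.
Going = (22 − 1) × 250 = 5250 mm.

5250 mm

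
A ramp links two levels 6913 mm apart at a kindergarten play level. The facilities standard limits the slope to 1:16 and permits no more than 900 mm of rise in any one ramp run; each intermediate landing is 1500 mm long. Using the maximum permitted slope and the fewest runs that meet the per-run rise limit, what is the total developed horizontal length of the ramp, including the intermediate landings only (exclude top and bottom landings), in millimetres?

121108 mm

6913 / 900 = 7.68, so 8 ramp runs are needed. That means 7 intermediate landings.
Ramp run (horizontal) at 1:16: 6913 × 16 = 110608 mm.
Intermediate landings: 7 × 1500 = 10500 mm.
Developed length = 110608 + 10500 = 121108 mm.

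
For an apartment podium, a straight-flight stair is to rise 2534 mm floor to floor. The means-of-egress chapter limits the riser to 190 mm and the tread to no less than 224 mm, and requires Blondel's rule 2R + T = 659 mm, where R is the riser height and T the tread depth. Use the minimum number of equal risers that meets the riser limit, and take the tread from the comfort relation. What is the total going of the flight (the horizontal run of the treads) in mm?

3861 mm

⌈2534/190⌉ = 14 risers.
Each riser is 2534/14 = 181 mm (≤ 190 mm).
From 2R + T = 659: T = 659 − 362 = 297 mm.
Treads = 14 − 1 = 13; going = 13 × 297 = 3861 mm.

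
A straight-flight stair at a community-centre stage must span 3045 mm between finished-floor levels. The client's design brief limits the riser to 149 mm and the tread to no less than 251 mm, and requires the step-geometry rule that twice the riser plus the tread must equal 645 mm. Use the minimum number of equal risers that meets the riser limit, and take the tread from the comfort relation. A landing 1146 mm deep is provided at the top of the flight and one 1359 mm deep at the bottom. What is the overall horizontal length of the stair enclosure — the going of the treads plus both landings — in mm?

At most 149 each: 3045/149 = 20.44, giving 21 risers.
R = 3045 ÷ 21 = 145 mm.
Tread T = 645 − 2 × 145 = 355 mm (≥ 251 mm).
Going = (21 − 1) × 355 = 7100 mm.
Enclosure = 7100 + 1146 + 1359 = 9605 mm.

9605 mm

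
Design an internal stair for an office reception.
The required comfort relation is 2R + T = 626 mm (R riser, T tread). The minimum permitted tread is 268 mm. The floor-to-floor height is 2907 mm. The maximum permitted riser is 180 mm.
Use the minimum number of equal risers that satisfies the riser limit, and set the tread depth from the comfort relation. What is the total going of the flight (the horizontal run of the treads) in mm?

2907 / 180 = 16.150 → round up to 17 risers.
R = 2907 ÷ 17 = 171 mm.
Tread T = 626 − 2 × 171 = 284 mm (≥ 268 mm).
Treads = 17 − 1 = 16; going = 16 × 284 = 4544 mm.

4544 mm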